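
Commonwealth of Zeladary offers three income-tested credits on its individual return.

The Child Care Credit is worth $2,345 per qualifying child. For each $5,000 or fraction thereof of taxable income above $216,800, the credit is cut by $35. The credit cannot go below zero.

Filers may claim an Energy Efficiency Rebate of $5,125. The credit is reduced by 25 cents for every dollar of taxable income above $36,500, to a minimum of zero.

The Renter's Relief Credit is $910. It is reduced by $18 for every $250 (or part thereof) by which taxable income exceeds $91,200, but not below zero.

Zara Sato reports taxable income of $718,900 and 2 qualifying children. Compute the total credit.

Child Care Credit: base = 2 × $2,345 = $4,690. income exceeds $216,800 by $502,100, which is 101 full-or-partial $5,000 increments; reduction = 101 × $35 = $3,535, leaving $1,155.
Energy Efficiency Rebate: 25% of the $682,400 excess over $36,500 is $170,600 ≥ base, so the credit is $0.
Renter's Relief Credit: income exceeds $91,200 by $627,700 → 2511 increments × $18 = $45,198 ≥ base, so the credit is $0.
Total: $1,155 + $0 + $0 = $1,155.

$1,155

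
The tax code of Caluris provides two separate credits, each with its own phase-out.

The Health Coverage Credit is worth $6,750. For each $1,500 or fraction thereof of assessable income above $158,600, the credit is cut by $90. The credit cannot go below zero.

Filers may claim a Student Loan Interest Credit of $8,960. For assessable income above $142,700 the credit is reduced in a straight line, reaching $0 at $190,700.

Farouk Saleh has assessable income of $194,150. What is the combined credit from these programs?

Health Coverage Credit: income exceeds $158,600 by $35,550, which is 24 full-or-partial $1,500 increments; reduction = 24 × $90 = $2,160, leaving $4,590.
Student Loan Interest Credit: $194,150 is at or above $190,700, so the credit is $0.
Total: $4,590 + $0 = $4,590.

$4,590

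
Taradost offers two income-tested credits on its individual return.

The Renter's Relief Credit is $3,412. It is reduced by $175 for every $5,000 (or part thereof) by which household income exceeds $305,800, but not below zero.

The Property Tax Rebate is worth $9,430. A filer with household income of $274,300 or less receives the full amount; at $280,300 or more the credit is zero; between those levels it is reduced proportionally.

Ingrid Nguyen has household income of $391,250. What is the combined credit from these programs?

$262

Renter's Relief Credit: income exceeds $305,800 by $85,450, which is 18 full-or-partial $5,000 increments; reduction = 18 × $175 = $3,150, leaving $262.
Property Tax Rebate: $391,250 is at or above $280,300, so the credit is $0.
Total: $262 + $0 = $262.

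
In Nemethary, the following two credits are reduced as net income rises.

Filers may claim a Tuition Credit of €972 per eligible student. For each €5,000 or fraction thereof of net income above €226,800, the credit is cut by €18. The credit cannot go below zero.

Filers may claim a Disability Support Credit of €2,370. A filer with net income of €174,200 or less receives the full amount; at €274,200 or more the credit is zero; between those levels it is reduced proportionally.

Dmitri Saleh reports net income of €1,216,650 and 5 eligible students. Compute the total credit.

€1,296

Tuition Credit: base = 5 × €972 = €4,860. income exceeds €226,800 by €989,850, which is 198 full-or-partial €5,000 increments; reduction = 198 × €18 = €3,564, leaving €1,296.
Disability Support Credit: €1,216,650 is at or above €274,200, so the credit is €0.
Total: €1,296 + €0 = €1,296.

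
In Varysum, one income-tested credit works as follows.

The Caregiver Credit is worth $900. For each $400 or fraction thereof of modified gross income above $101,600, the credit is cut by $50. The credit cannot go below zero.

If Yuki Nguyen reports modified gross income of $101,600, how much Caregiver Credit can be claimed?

Caregiver Credit: $101,600 is at or below the $101,600 threshold, so the full $900 applies.

$900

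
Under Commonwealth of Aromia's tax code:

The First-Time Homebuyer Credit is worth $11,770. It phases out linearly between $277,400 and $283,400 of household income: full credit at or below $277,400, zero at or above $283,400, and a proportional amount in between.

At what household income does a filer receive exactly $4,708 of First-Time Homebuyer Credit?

$281,000

$4,708 is 4,708/11,770 of the full $11,770, so 7,062/11,770 of the $6,000 range has been used: income = $277,400 + $6,000 × 7,062/11,770 = $281,000.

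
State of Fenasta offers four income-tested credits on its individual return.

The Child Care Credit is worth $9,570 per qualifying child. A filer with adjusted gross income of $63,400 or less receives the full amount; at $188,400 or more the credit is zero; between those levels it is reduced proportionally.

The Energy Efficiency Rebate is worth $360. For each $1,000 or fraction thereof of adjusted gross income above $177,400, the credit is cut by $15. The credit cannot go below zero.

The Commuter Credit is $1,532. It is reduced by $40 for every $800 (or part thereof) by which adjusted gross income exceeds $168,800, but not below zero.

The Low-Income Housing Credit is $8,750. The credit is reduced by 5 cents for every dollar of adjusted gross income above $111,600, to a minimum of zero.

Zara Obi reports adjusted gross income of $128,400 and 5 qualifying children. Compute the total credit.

$32,770

Child Care Credit: base = 5 × $9,570 = $47,850. $128,400 is $65,000 into a $125,000 phase-out range, leaving 60,000/125,000 of the credit: $47,850 × 60,000/125,000 = $22,968.
Energy Efficiency Rebate: $128,400 is at or below the $177,400 threshold, so the full $360 applies.
Commuter Credit: $128,400 is at or below the $168,800 threshold, so the full $1,532 applies.
Low-Income Housing Credit: 5% of the $16,800 excess over $111,600 is $840; credit = $8,750 − $840 = $7,910.
Total: $22,968 + $360 + $1,532 + $7,910 = $32,770.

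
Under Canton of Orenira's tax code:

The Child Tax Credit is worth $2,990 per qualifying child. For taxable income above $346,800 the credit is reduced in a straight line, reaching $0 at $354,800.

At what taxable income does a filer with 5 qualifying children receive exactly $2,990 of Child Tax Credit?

$353,200

Full credit = 5 × $2,990 = $14,950.
$2,990 is 2,990/14,950 of the full $14,950, so 11,960/14,950 of the $8,000 range has been used: income = $346,800 + $8,000 × 11,960/14,950 = $353,200.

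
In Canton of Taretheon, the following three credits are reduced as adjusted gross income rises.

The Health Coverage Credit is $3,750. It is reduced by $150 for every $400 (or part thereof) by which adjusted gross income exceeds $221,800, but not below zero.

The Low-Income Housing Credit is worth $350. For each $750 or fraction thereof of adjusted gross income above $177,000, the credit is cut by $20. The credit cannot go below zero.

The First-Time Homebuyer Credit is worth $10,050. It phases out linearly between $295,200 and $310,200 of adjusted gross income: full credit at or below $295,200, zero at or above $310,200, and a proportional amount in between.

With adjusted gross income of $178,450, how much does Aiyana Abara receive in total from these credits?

$14,110

Health Coverage Credit: $178,450 is at or below the $221,800 threshold, so the full $3,750 applies.
Low-Income Housing Credit: income exceeds $177,000 by $1,450, which is 2 full-or-partial $750 increments; reduction = 2 × $20 = $40, leaving $310.
First-Time Homebuyer Credit: $178,450 is at or below the $295,200 threshold, so the full $10,050 applies.
Total: $3,750 + $310 + $10,050 = $14,110.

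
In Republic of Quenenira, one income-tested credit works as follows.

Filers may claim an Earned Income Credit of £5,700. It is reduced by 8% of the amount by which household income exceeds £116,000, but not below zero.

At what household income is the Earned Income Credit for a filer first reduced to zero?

The credit falls by 8% of each pound above £116,000, so it reaches zero when the excess is £5,700 / 8% = £71,250: income = £116,000 + £71,250 = £187,250.

£187,250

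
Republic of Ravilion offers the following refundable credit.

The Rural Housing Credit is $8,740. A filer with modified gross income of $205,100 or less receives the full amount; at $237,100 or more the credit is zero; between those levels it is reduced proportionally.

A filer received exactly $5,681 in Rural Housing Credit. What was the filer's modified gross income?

$5,681 is 5,681/8,740 of the full $8,740, so 3,059/8,740 of the $32,000 range has been used: income = $205,100 + $32,000 × 3,059/8,740 = $216,300.

$216,300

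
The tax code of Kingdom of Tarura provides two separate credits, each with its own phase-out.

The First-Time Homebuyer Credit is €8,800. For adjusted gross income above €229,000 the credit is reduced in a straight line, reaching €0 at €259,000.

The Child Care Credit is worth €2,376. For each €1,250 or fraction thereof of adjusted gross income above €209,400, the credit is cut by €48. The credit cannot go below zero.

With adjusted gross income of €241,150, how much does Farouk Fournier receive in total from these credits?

€6,364

First-Time Homebuyer Credit: €241,150 is €12,150 into a €30,000 phase-out range, leaving 17,850/30,000 of the credit: €8,800 × 17,850/30,000 = €5,236.
Child Care Credit: income exceeds €209,400 by €31,750, which is 26 full-or-partial €1,250 increments; reduction = 26 × €48 = €1,248, leaving €1,128.
Total: €5,236 + €1,128 = €6,364.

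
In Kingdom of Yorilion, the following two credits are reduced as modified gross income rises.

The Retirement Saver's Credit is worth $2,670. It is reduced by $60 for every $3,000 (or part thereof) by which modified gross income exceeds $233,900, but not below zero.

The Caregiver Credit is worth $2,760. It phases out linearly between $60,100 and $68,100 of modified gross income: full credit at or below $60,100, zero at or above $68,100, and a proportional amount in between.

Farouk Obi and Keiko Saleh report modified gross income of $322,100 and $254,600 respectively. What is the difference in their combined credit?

$1,380

Farouk ($322,100): Retirement Saver's Credit: income exceeds $233,900 by $88,200, which is 30 full-or-partial $3,000 increments; reduction = 30 × $60 = $1,800, leaving $870. Caregiver Credit: $322,100 is at or above $68,100, so the credit is $0. total $870 + $0 = $870
Keiko ($254,600): Retirement Saver's Credit: income exceeds $233,900 by $20,700, which is 7 full-or-partial $3,000 increments; reduction = 7 × $60 = $420, leaving $2,250. Caregiver Credit: $254,600 is at or above $68,100, so the credit is $0. total $2,250 + $0 = $2,250
Difference: |$870 − $2,250| = $1,380.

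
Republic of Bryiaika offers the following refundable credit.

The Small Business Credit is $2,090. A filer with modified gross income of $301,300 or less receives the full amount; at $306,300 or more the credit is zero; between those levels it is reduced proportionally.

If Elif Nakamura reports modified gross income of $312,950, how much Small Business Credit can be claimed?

Small Business Credit: $312,950 is at or above $306,300, so the credit is $0.

$0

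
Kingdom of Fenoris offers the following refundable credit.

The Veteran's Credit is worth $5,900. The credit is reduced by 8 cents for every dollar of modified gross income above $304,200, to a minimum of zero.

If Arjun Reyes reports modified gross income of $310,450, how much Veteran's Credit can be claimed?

$5,400

Veteran's Credit: 8% of the $6,250 excess over $304,200 is $500; credit = $5,900 − $500 = $5,400.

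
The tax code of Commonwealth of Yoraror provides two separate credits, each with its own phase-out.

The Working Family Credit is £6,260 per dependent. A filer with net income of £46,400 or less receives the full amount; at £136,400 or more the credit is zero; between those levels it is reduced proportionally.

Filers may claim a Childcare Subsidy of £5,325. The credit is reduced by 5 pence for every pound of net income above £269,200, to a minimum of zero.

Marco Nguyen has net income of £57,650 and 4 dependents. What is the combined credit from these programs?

£27,235

Working Family Credit: base = 4 × £6,260 = £25,040. £57,650 is £11,250 into a £90,000 phase-out range, leaving 78,750/90,000 of the credit: £25,040 × 78,750/90,000 = £21,910.
Childcare Subsidy: £57,650 is at or below the £269,200 threshold, so the full £5,325 applies.
Total: £21,910 + £5,325 = £27,235.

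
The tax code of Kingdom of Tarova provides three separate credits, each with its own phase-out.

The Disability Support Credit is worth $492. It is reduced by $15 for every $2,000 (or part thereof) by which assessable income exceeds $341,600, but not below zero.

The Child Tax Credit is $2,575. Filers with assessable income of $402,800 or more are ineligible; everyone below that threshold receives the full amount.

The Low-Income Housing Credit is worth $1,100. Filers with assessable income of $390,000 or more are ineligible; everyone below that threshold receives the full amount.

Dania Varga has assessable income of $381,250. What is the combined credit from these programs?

Disability Support Credit: income exceeds $341,600 by $39,650, which is 20 full-or-partial $2,000 increments; reduction = 20 × $15 = $300, leaving $192.
Child Tax Credit: $381,250 is below the $402,800 cutoff, so the full $2,575 applies.
Low-Income Housing Credit: $381,250 is below the $390,000 cutoff, so the full $1,100 applies.
Total: $192 + $2,575 + $1,100 = $3,867.

$3,867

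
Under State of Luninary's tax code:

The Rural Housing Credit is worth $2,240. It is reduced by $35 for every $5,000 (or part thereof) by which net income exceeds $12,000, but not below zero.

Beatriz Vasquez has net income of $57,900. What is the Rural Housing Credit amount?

Rural Housing Credit: income exceeds $12,000 by $45,900, which is 10 full-or-partial $5,000 increments; reduction = 10 × $35 = $350, leaving $1,890.

$1,890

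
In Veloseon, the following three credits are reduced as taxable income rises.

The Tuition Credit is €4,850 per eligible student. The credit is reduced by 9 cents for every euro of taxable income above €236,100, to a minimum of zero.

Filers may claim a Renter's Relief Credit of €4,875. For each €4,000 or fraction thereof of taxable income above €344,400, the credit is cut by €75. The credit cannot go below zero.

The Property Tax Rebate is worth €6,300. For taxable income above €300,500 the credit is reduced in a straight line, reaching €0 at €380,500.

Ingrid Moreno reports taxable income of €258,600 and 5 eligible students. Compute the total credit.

Tuition Credit: base = 5 × €4,850 = €24,250. 9% of the €22,500 excess over €236,100 is €2,025; credit = €24,250 − €2,025 = €22,225.
Renter's Relief Credit: €258,600 is at or below the €344,400 threshold, so the full €4,875 applies.
Property Tax Rebate: €258,600 is at or below the €300,500 threshold, so the full €6,300 applies.
Total: €22,225 + €4,875 + €6,300 = €33,400.

€33,400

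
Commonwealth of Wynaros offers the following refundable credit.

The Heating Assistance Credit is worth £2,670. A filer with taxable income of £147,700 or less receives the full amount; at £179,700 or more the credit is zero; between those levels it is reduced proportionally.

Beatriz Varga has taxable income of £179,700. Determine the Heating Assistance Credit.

Heating Assistance Credit: £179,700 is at or above £179,700, so the credit is £0.

£0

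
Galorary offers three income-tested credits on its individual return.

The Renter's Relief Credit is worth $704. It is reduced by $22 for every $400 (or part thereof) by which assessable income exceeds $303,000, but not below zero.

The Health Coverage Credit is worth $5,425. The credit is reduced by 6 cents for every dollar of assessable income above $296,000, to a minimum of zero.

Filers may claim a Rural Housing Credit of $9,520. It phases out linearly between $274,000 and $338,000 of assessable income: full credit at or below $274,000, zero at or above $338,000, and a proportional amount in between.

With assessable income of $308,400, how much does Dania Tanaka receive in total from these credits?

$9,480

Renter's Relief Credit: income exceeds $303,000 by $5,400, which is 14 full-or-partial $400 increments; reduction = 14 × $22 = $308, leaving $396.
Health Coverage Credit: 6% of the $12,400 excess over $296,000 is $744; credit = $5,425 − $744 = $4,681.
Rural Housing Credit: $308,400 is $34,400 into a $64,000 phase-out range, leaving 29,600/64,000 of the credit: $9,520 × 29,600/64,000 = $4,403.
Total: $396 + $4,681 + $4,403 = $9,480.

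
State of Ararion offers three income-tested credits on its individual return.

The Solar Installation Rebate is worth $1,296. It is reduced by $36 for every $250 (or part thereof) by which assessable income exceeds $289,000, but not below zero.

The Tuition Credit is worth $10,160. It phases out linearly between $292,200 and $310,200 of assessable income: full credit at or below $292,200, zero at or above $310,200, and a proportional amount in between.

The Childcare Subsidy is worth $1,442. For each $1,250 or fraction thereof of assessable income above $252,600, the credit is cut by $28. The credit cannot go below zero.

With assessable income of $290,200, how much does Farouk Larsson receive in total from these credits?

$11,850

Solar Installation Rebate: income exceeds $289,000 by $1,200, which is 5 full-or-partial $250 increments; reduction = 5 × $36 = $180, leaving $1,116.
Tuition Credit: $290,200 is at or below the $292,200 threshold, so the full $10,160 applies.
Childcare Subsidy: income exceeds $252,600 by $37,600, which is 31 full-or-partial $1,250 increments; reduction = 31 × $28 = $868, leaving $574.
Total: $1,116 + $10,160 + $574 = $11,850.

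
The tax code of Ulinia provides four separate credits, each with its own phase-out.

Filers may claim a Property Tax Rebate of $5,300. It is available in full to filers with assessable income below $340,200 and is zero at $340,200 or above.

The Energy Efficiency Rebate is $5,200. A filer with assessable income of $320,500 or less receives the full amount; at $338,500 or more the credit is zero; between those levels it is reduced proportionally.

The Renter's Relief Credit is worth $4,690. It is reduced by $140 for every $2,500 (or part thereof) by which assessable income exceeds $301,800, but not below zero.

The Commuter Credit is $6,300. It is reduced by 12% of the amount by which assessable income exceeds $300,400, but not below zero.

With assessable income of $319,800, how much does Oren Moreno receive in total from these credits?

Property Tax Rebate: $319,800 is below the $340,200 cutoff, so the full $5,300 applies.
Energy Efficiency Rebate: $319,800 is at or below the $320,500 threshold, so the full $5,200 applies.
Renter's Relief Credit: income exceeds $301,800 by $18,000, which is 8 full-or-partial $2,500 increments; reduction = 8 × $140 = $1,120, leaving $3,570.
Commuter Credit: 12% of the $19,400 excess over $300,400 is $2,328; credit = $6,300 − $2,328 = $3,972.
Total: $5,300 + $5,200 + $3,570 + $3,972 = $18,042.

$18,042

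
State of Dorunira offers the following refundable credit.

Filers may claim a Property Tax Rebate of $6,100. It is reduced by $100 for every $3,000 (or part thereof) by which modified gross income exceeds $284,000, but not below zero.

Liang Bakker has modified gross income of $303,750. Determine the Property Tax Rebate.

$5,400

Property Tax Rebate: income exceeds $284,000 by $19,750, which is 7 full-or-partial $3,000 increments; reduction = 7 × $100 = $700, leaving $5,400.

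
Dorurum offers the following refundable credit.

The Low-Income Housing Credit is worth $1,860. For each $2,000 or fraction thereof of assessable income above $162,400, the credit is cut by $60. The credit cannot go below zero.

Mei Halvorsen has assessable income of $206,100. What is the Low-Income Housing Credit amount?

$540

Low-Income Housing Credit: income exceeds $162,400 by $43,700, which is 22 full-or-partial $2,000 increments; reduction = 22 × $60 = $1,320, leaving $540.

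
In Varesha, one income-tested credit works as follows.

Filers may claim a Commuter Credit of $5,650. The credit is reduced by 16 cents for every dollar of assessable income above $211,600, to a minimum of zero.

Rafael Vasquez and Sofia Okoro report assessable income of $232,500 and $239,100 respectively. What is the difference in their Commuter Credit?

$1,056

Rafael ($232,500): Commuter Credit: 16% of the $20,900 excess over $211,600 is $3,344; credit = $5,650 − $3,344 = $2,306.
Sofia ($239,100): Commuter Credit: 16% of the $27,500 excess over $211,600 is $4,400; credit = $5,650 − $4,400 = $1,250.
Difference: |$2,306 − $1,250| = $1,056.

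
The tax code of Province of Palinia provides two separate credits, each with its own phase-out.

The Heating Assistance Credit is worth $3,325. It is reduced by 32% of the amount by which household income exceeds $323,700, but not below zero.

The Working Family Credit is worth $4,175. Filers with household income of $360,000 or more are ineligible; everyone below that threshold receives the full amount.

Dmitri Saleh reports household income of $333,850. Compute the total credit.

$4,252

Heating Assistance Credit: 32% of the $10,150 excess over $323,700 is $3,248; credit = $3,325 − $3,248 = $77.
Working Family Credit: $333,850 is below the $360,000 cutoff, so the full $4,175 applies.
Total: $77 + $4,175 = $4,252.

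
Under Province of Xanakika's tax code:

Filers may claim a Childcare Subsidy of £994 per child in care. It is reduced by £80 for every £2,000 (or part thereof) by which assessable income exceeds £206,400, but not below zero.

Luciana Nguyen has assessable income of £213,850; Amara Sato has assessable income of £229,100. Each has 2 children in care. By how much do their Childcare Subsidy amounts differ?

Luciana (£213,850): Childcare Subsidy: base = 2 × £994 = £1,988. income exceeds £206,400 by £7,450, which is 4 full-or-partial £2,000 increments; reduction = 4 × £80 = £320, leaving £1,668.
Amara (£229,100): Childcare Subsidy: base = 2 × £994 = £1,988. income exceeds £206,400 by £22,700, which is 12 full-or-partial £2,000 increments; reduction = 12 × £80 = £960, leaving £1,028.
Difference: |£1,668 − £1,028| = £640.

£640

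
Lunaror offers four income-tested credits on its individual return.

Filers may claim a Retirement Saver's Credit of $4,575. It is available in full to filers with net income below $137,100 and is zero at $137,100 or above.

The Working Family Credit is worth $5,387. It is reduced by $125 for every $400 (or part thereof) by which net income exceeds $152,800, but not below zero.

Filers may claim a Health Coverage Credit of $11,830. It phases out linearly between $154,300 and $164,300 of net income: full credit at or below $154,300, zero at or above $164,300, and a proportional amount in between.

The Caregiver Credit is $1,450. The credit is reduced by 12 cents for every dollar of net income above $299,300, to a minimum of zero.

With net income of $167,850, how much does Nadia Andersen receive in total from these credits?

Retirement Saver's Credit: $167,850 meets or exceeds the $137,100 cutoff, so the credit is $0.
Working Family Credit: income exceeds $152,800 by $15,050, which is 38 full-or-partial $400 increments; reduction = 38 × $125 = $4,750, leaving $637.
Health Coverage Credit: $167,850 is at or above $164,300, so the credit is $0.
Caregiver Credit: $167,850 is at or below the $299,300 threshold, so the full $1,450 applies.
Total: $0 + $637 + $0 + $1,450 = $2,087.

$2,087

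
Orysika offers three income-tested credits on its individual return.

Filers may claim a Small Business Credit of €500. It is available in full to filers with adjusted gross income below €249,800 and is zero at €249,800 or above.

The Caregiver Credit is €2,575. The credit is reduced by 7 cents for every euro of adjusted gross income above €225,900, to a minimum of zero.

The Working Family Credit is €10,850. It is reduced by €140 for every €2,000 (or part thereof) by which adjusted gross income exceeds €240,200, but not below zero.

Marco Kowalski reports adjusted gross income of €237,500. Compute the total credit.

€13,113

Small Business Credit: €237,500 is below the €249,800 cutoff, so the full €500 applies.
Caregiver Credit: 7% of the €11,600 excess over €225,900 is €812; credit = €2,575 − €812 = €1,763.
Working Family Credit: €237,500 is at or below the €240,200 threshold, so the full €10,850 applies.
Total: €500 + €1,763 + €10,850 = €13,113.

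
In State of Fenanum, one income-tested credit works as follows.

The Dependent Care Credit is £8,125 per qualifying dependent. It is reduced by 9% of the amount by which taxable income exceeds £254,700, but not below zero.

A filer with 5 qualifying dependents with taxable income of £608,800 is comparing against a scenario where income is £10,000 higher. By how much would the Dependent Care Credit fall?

£900

At £608,800 — base = 5 × £8,125 = £40,625. 9% of the £354,100 excess over £254,700 is £31,869; credit = £40,625 − £31,869 = £8,756.
At £618,800 — base = 5 × £8,125 = £40,625. 9% of the £364,100 excess over £254,700 is £32,769; credit = £40,625 − £32,769 = £7,856.
Lost: £8,756 − £7,856 = £900.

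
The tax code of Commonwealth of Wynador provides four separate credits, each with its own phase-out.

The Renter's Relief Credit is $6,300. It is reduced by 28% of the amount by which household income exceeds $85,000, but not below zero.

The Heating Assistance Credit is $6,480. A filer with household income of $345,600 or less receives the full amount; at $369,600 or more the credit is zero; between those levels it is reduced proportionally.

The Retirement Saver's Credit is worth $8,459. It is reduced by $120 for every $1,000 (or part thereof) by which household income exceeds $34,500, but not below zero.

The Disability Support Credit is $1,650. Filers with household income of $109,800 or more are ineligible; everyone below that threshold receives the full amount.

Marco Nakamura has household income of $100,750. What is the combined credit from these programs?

Renter's Relief Credit: 28% of the $15,750 excess over $85,000 is $4,410; credit = $6,300 − $4,410 = $1,890.
Heating Assistance Credit: $100,750 is at or below the $345,600 threshold, so the full $6,480 applies.
Retirement Saver's Credit: income exceeds $34,500 by $66,250, which is 67 full-or-partial $1,000 increments; reduction = 67 × $120 = $8,040, leaving $419.
Disability Support Credit: $100,750 is below the $109,800 cutoff, so the full $1,650 applies.
Total: $1,890 + $6,480 + $419 + $1,650 = $10,439.

$10,439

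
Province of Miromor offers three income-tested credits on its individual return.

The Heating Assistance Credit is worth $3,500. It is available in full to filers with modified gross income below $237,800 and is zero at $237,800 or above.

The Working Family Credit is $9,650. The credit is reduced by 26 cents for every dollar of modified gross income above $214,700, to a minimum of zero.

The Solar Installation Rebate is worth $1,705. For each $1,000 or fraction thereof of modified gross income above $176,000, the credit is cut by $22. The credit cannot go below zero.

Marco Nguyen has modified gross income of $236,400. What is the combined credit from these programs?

Heating Assistance Credit: $236,400 is below the $237,800 cutoff, so the full $3,500 applies.
Working Family Credit: 26% of the $21,700 excess over $214,700 is $5,642; credit = $9,650 − $5,642 = $4,008.
Solar Installation Rebate: income exceeds $176,000 by $60,400, which is 61 full-or-partial $1,000 increments; reduction = 61 × $22 = $1,342, leaving $363.
Total: $3,500 + $4,008 + $363 = $7,871.

$7,871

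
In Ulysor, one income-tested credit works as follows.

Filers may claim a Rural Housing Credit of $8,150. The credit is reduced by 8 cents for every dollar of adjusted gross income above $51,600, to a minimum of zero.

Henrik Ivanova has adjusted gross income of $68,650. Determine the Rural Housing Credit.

$6,786

Rural Housing Credit: 8% of the $17,050 excess over $51,600 is $1,364; credit = $8,150 − $1,364 = $6,786.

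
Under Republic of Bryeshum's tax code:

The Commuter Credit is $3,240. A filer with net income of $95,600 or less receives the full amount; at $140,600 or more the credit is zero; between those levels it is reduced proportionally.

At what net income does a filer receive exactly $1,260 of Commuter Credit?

$123,100

$1,260 is 1,260/3,240 of the full $3,240, so 1,980/3,240 of the $45,000 range has been used: income = $95,600 + $45,000 × 1,980/3,240 = $123,100.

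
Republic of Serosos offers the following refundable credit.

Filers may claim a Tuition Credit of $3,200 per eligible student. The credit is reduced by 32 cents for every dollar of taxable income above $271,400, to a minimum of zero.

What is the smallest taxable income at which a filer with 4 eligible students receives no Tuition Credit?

Full credit = 4 × $3,200 = $12,800.
The credit falls by 32% of each dollar above $271,400, so it reaches zero when the excess is $12,800 / 32% = $40,000: income = $271,400 + $40,000 = $311,400.

$311,400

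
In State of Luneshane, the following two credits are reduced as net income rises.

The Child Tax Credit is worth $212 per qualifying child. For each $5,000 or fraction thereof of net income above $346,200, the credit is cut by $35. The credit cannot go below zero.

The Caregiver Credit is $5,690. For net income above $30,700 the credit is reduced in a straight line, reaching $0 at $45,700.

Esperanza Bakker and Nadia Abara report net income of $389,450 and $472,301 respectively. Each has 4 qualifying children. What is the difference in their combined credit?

Esperanza ($389,450): Child Tax Credit: base = 4 × $212 = $848. income exceeds $346,200 by $43,250, which is 9 full-or-partial $5,000 increments; reduction = 9 × $35 = $315, leaving $533. Caregiver Credit: $389,450 is at or above $45,700, so the credit is $0. total $533 + $0 = $533
Nadia ($472,301): Child Tax Credit: base = 4 × $212 = $848. income exceeds $346,200 by $126,101 → 26 increments × $35 = $910 ≥ base, so the credit is $0. Caregiver Credit: $472,301 is at or above $45,700, so the credit is $0. total $0 + $0 = $0
Difference: |$533 − $0| = $533.

$533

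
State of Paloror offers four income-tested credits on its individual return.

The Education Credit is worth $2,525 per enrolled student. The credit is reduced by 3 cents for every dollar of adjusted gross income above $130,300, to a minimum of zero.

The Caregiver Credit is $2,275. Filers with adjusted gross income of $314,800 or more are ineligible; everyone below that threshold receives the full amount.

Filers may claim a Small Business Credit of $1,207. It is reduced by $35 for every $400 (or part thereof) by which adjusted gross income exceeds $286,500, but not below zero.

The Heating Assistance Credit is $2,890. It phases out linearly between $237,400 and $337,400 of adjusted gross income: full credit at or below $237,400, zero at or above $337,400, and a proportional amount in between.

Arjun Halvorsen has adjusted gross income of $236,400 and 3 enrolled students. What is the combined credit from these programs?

$10,764

Education Credit: base = 3 × $2,525 = $7,575. 3% of the $106,100 excess over $130,300 is $3,183; credit = $7,575 − $3,183 = $4,392.
Caregiver Credit: $236,400 is below the $314,800 cutoff, so the full $2,275 applies.
Small Business Credit: $236,400 is at or below the $286,500 threshold, so the full $1,207 applies.
Heating Assistance Credit: $236,400 is at or below the $237,400 threshold, so the full $2,890 applies.
Total: $4,392 + $2,275 + $1,207 + $2,890 = $10,764.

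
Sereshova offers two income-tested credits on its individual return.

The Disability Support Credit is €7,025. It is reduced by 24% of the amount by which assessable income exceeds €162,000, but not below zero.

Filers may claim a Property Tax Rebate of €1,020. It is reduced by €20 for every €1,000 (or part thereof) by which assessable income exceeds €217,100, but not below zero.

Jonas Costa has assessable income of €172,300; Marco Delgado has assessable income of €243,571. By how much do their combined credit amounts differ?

€5,093

Jonas (€172,300): Disability Support Credit: 24% of the €10,300 excess over €162,000 is €2,472; credit = €7,025 − €2,472 = €4,553. Property Tax Rebate: €172,300 is at or below the €217,100 threshold, so the full €1,020 applies. total €4,553 + €1,020 = €5,573
Marco (€243,571): Disability Support Credit: 24% of the €81,571 excess over €162,000 is €19,577.04 ≥ base, so the credit is €0. Property Tax Rebate: income exceeds €217,100 by €26,471, which is 27 full-or-partial €1,000 increments; reduction = 27 × €20 = €540, leaving €480. total €0 + €480 = €480
Difference: |€5,573 − €480| = €5,093.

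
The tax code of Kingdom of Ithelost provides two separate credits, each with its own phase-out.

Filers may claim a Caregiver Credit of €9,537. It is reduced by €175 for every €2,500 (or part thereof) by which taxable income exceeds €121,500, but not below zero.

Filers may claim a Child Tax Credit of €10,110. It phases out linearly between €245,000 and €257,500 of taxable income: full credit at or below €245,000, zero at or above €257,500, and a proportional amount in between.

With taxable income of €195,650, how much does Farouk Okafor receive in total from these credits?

€14,397

Caregiver Credit: income exceeds €121,500 by €74,150, which is 30 full-or-partial €2,500 increments; reduction = 30 × €175 = €5,250, leaving €4,287.
Child Tax Credit: €195,650 is at or below the €245,000 threshold, so the full €10,110 applies.
Total: €4,287 + €10,110 = €14,397.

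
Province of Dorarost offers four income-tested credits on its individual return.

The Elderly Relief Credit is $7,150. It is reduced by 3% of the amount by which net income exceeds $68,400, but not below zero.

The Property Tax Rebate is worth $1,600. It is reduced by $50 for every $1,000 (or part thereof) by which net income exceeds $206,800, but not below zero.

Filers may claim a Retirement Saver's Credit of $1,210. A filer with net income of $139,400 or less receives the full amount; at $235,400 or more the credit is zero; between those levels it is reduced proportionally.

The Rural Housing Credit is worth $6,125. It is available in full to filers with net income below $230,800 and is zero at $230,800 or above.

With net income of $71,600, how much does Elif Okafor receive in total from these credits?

Elderly Relief Credit: 3% of the $3,200 excess over $68,400 is $96; credit = $7,150 − $96 = $7,054.
Property Tax Rebate: $71,600 is at or below the $206,800 threshold, so the full $1,600 applies.
Retirement Saver's Credit: $71,600 is at or below the $139,400 threshold, so the full $1,210 applies.
Rural Housing Credit: $71,600 is below the $230,800 cutoff, so the full $6,125 applies.
Total: $7,054 + $1,600 + $1,210 + $6,125 = $15,989.

$15,989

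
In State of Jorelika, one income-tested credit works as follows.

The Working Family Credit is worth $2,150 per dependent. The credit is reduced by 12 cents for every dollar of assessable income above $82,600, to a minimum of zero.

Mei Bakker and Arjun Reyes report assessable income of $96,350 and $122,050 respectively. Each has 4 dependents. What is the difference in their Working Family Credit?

$3,084

Mei ($96,350): Working Family Credit: base = 4 × $2,150 = $8,600. 12% of the $13,750 excess over $82,600 is $1,650; credit = $8,600 − $1,650 = $6,950.
Arjun ($122,050): Working Family Credit: base = 4 × $2,150 = $8,600. 12% of the $39,450 excess over $82,600 is $4,734; credit = $8,600 − $4,734 = $3,866.
Difference: |$6,950 − $3,866| = $3,084.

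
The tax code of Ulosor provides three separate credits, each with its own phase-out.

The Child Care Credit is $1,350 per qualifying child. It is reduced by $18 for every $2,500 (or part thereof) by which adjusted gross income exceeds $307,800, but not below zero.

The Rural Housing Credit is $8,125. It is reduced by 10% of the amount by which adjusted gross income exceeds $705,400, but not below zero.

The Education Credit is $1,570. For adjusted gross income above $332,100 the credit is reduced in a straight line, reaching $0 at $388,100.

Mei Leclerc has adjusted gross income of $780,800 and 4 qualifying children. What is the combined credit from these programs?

Child Care Credit: base = 4 × $1,350 = $5,400. income exceeds $307,800 by $473,000, which is 190 full-or-partial $2,500 increments; reduction = 190 × $18 = $3,420, leaving $1,980.
Rural Housing Credit: 10% of the $75,400 excess over $705,400 is $7,540; credit = $8,125 − $7,540 = $585.
Education Credit: $780,800 is at or above $388,100, so the credit is $0.
Total: $1,980 + $585 + $0 = $2,565.

$2,565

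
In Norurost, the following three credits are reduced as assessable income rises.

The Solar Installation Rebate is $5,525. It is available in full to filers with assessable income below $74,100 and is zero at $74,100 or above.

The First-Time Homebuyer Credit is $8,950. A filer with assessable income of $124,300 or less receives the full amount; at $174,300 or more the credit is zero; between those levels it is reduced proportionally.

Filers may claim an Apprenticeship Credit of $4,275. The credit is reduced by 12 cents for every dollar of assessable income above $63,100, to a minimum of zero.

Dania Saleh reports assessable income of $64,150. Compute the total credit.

Solar Installation Rebate: $64,150 is below the $74,100 cutoff, so the full $5,525 applies.
First-Time Homebuyer Credit: $64,150 is at or below the $124,300 threshold, so the full $8,950 applies.
Apprenticeship Credit: 12% of the $1,050 excess over $63,100 is $126; credit = $4,275 − $126 = $4,149.
Total: $5,525 + $8,950 + $4,149 = $18,624.

$18,624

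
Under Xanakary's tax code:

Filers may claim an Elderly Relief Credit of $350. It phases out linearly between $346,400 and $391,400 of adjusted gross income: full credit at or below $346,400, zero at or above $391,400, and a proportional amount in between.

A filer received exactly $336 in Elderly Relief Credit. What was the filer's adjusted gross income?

$336 is 336/350 of the full $350, so 14/350 of the $45,000 range has been used: income = $346,400 + $45,000 × 14/350 = $348,200.

$348,200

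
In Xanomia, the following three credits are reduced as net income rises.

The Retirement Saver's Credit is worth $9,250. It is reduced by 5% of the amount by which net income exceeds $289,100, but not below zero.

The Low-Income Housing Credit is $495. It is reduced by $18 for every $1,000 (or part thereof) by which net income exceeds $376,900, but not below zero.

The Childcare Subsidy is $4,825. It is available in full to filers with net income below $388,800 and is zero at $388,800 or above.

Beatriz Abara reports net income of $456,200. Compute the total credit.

Retirement Saver's Credit: 5% of the $167,100 excess over $289,100 is $8,355; credit = $9,250 − $8,355 = $895.
Low-Income Housing Credit: income exceeds $376,900 by $79,300 → 80 increments × $18 = $1,440 ≥ base, so the credit is $0.
Childcare Subsidy: $456,200 meets or exceeds the $388,800 cutoff, so the credit is $0.
Total: $895 + $0 + $0 = $895.

$895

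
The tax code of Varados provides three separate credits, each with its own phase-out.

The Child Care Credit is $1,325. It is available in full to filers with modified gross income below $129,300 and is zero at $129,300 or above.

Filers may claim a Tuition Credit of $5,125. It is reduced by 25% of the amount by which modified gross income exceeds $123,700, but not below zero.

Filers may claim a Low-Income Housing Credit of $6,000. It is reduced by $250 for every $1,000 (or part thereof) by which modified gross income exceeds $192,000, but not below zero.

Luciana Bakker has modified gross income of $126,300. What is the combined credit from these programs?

$11,800

Child Care Credit: $126,300 is below the $129,300 cutoff, so the full $1,325 applies.
Tuition Credit: 25% of the $2,600 excess over $123,700 is $650; credit = $5,125 − $650 = $4,475.
Low-Income Housing Credit: $126,300 is at or below the $192,000 threshold, so the full $6,000 applies.
Total: $1,325 + $4,475 + $6,000 = $11,800.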